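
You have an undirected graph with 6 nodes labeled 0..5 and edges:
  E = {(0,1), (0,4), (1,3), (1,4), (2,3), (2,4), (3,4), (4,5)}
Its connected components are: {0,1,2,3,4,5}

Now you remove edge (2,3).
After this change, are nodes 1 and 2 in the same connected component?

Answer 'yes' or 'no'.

Answer: yes

Derivation:
Initial components: {0,1,2,3,4,5}
Removing edge (2,3): not a bridge — component count unchanged at 1.
New components: {0,1,2,3,4,5}
Are 1 and 2 in the same component? yes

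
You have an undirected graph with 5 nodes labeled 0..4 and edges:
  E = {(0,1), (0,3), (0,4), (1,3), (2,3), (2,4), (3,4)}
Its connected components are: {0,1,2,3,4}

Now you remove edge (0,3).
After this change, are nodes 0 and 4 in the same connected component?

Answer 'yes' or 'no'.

Initial components: {0,1,2,3,4}
Removing edge (0,3): not a bridge — component count unchanged at 1.
New components: {0,1,2,3,4}
Are 0 and 4 in the same component? yes

Answer: yes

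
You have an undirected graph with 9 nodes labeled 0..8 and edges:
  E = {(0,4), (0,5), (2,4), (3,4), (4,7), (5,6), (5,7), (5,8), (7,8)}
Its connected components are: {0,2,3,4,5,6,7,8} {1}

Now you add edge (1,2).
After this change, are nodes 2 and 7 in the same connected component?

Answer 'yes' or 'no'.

Initial components: {0,2,3,4,5,6,7,8} {1}
Adding edge (1,2): merges {1} and {0,2,3,4,5,6,7,8}.
New components: {0,1,2,3,4,5,6,7,8}
Are 2 and 7 in the same component? yes

Answer: yes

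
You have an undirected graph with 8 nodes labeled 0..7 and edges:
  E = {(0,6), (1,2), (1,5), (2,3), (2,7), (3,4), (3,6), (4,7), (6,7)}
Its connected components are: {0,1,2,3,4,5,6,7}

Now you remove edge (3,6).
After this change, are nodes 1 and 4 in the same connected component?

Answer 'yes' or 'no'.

Initial components: {0,1,2,3,4,5,6,7}
Removing edge (3,6): not a bridge — component count unchanged at 1.
New components: {0,1,2,3,4,5,6,7}
Are 1 and 4 in the same component? yes

Answer: yes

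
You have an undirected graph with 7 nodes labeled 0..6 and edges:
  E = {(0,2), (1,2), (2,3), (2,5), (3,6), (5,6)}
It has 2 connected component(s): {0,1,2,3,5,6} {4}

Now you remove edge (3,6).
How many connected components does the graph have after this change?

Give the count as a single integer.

Initial component count: 2
Remove (3,6): not a bridge. Count unchanged: 2.
  After removal, components: {0,1,2,3,5,6} {4}
New component count: 2

Answer: 2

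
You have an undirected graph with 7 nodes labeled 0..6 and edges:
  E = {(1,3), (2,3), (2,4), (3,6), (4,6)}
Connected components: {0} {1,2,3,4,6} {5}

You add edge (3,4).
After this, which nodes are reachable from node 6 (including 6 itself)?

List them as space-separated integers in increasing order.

Before: nodes reachable from 6: {1,2,3,4,6}
Adding (3,4): both endpoints already in same component. Reachability from 6 unchanged.
After: nodes reachable from 6: {1,2,3,4,6}

Answer: 1 2 3 4 6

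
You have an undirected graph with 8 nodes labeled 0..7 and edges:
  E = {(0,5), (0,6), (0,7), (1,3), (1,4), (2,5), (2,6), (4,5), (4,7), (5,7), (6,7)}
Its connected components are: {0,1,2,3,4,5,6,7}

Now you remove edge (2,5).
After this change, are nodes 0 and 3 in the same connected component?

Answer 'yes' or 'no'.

Answer: yes

Derivation:
Initial components: {0,1,2,3,4,5,6,7}
Removing edge (2,5): not a bridge — component count unchanged at 1.
New components: {0,1,2,3,4,5,6,7}
Are 0 and 3 in the same component? yes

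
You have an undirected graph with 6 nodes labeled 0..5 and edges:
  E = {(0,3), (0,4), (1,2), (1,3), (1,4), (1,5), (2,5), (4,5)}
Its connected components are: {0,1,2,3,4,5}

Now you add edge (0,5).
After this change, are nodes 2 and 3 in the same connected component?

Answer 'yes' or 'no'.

Answer: yes

Derivation:
Initial components: {0,1,2,3,4,5}
Adding edge (0,5): both already in same component {0,1,2,3,4,5}. No change.
New components: {0,1,2,3,4,5}
Are 2 and 3 in the same component? yes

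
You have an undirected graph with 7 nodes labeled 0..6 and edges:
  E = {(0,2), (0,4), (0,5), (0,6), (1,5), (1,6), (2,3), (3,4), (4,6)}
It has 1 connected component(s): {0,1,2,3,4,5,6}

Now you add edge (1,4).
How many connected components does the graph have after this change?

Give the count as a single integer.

Answer: 1

Derivation:
Initial component count: 1
Add (1,4): endpoints already in same component. Count unchanged: 1.
New component count: 1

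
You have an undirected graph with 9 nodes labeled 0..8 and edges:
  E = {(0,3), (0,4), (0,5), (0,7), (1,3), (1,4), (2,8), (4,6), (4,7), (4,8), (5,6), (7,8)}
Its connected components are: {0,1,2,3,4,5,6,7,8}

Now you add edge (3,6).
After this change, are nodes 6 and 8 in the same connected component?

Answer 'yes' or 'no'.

Initial components: {0,1,2,3,4,5,6,7,8}
Adding edge (3,6): both already in same component {0,1,2,3,4,5,6,7,8}. No change.
New components: {0,1,2,3,4,5,6,7,8}
Are 6 and 8 in the same component? yes

Answer: yes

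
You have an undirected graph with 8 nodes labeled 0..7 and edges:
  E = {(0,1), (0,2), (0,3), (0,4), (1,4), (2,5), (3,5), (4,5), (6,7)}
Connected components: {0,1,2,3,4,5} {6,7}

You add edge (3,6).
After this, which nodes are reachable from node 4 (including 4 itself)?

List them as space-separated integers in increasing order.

Before: nodes reachable from 4: {0,1,2,3,4,5}
Adding (3,6): merges 4's component with another. Reachability grows.
After: nodes reachable from 4: {0,1,2,3,4,5,6,7}

Answer: 0 1 2 3 4 5 6 7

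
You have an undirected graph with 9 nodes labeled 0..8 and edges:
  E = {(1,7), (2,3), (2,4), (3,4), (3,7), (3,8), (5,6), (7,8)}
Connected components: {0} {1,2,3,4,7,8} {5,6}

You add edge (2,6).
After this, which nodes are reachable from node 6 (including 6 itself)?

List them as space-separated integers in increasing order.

Answer: 1 2 3 4 5 6 7 8

Derivation:
Before: nodes reachable from 6: {5,6}
Adding (2,6): merges 6's component with another. Reachability grows.
After: nodes reachable from 6: {1,2,3,4,5,6,7,8}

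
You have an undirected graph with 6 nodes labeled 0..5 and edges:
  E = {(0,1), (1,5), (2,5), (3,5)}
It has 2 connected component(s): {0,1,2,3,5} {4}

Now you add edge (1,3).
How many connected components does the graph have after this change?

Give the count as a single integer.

Initial component count: 2
Add (1,3): endpoints already in same component. Count unchanged: 2.
New component count: 2

Answer: 2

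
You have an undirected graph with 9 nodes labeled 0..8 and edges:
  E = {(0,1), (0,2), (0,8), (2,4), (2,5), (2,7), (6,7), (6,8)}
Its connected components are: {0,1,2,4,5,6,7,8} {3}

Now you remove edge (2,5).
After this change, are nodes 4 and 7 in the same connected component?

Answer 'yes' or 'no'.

Answer: yes

Derivation:
Initial components: {0,1,2,4,5,6,7,8} {3}
Removing edge (2,5): it was a bridge — component count 2 -> 3.
New components: {0,1,2,4,6,7,8} {3} {5}
Are 4 and 7 in the same component? yes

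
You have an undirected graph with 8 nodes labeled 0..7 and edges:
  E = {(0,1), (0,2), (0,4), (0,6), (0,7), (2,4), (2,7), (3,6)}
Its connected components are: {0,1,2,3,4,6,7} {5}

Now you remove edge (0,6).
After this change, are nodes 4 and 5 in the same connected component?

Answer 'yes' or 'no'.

Answer: no

Derivation:
Initial components: {0,1,2,3,4,6,7} {5}
Removing edge (0,6): it was a bridge — component count 2 -> 3.
New components: {0,1,2,4,7} {3,6} {5}
Are 4 and 5 in the same component? no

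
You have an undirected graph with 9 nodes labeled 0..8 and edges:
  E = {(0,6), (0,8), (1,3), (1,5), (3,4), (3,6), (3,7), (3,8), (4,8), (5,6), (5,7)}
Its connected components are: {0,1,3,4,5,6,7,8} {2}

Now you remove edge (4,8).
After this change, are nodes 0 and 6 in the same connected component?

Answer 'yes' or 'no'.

Answer: yes

Derivation:
Initial components: {0,1,3,4,5,6,7,8} {2}
Removing edge (4,8): not a bridge — component count unchanged at 2.
New components: {0,1,3,4,5,6,7,8} {2}
Are 0 and 6 in the same component? yes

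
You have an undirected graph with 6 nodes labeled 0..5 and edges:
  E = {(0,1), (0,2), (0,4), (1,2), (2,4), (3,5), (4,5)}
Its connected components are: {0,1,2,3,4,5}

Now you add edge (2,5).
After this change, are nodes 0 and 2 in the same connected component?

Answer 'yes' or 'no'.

Initial components: {0,1,2,3,4,5}
Adding edge (2,5): both already in same component {0,1,2,3,4,5}. No change.
New components: {0,1,2,3,4,5}
Are 0 and 2 in the same component? yes

Answer: yes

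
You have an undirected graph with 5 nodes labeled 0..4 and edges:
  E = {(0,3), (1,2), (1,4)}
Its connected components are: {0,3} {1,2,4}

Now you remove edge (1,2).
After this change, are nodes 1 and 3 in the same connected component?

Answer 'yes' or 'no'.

Answer: no

Derivation:
Initial components: {0,3} {1,2,4}
Removing edge (1,2): it was a bridge — component count 2 -> 3.
New components: {0,3} {1,4} {2}
Are 1 and 3 in the same component? no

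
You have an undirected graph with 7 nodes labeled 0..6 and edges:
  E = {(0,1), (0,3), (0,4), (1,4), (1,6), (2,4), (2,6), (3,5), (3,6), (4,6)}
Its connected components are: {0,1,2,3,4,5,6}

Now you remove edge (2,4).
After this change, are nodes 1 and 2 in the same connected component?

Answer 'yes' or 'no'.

Initial components: {0,1,2,3,4,5,6}
Removing edge (2,4): not a bridge — component count unchanged at 1.
New components: {0,1,2,3,4,5,6}
Are 1 and 2 in the same component? yes

Answer: yes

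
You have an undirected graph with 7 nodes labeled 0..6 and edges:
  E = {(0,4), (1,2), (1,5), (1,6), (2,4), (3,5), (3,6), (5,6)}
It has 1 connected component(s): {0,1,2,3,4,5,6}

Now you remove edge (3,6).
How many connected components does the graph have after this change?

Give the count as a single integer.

Initial component count: 1
Remove (3,6): not a bridge. Count unchanged: 1.
  After removal, components: {0,1,2,3,4,5,6}
New component count: 1

Answer: 1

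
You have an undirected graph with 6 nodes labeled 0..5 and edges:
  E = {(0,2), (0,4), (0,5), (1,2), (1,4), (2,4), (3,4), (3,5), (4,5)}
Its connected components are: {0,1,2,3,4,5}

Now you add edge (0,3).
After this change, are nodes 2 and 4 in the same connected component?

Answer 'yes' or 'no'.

Answer: yes

Derivation:
Initial components: {0,1,2,3,4,5}
Adding edge (0,3): both already in same component {0,1,2,3,4,5}. No change.
New components: {0,1,2,3,4,5}
Are 2 and 4 in the same component? yes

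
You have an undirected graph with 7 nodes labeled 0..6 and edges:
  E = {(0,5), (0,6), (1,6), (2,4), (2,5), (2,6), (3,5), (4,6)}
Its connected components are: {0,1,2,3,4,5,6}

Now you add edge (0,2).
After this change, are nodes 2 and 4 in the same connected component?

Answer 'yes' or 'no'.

Answer: yes

Derivation:
Initial components: {0,1,2,3,4,5,6}
Adding edge (0,2): both already in same component {0,1,2,3,4,5,6}. No change.
New components: {0,1,2,3,4,5,6}
Are 2 and 4 in the same component? yes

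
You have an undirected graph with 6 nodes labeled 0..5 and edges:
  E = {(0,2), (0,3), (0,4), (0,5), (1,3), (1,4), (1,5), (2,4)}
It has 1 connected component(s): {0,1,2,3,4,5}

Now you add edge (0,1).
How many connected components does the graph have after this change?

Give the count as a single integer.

Answer: 1

Derivation:
Initial component count: 1
Add (0,1): endpoints already in same component. Count unchanged: 1.
New component count: 1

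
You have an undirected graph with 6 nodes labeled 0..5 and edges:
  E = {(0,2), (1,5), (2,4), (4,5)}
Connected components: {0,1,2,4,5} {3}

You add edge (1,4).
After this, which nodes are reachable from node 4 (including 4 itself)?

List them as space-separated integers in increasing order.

Answer: 0 1 2 4 5

Derivation:
Before: nodes reachable from 4: {0,1,2,4,5}
Adding (1,4): both endpoints already in same component. Reachability from 4 unchanged.
After: nodes reachable from 4: {0,1,2,4,5}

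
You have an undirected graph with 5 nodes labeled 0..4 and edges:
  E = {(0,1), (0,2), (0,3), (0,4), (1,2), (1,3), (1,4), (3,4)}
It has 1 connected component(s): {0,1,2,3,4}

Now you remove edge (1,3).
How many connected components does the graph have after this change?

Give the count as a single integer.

Initial component count: 1
Remove (1,3): not a bridge. Count unchanged: 1.
  After removal, components: {0,1,2,3,4}
New component count: 1

Answer: 1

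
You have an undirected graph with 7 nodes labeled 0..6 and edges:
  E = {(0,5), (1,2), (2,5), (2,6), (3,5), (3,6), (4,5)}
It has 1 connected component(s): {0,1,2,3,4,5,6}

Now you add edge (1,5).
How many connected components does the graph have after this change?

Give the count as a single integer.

Initial component count: 1
Add (1,5): endpoints already in same component. Count unchanged: 1.
New component count: 1

Answer: 1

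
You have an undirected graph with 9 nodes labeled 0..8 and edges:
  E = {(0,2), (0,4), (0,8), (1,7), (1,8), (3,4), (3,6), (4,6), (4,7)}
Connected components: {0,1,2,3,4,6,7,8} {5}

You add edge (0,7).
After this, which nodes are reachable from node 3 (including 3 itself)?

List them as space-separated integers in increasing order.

Answer: 0 1 2 3 4 6 7 8

Derivation:
Before: nodes reachable from 3: {0,1,2,3,4,6,7,8}
Adding (0,7): both endpoints already in same component. Reachability from 3 unchanged.
After: nodes reachable from 3: {0,1,2,3,4,6,7,8}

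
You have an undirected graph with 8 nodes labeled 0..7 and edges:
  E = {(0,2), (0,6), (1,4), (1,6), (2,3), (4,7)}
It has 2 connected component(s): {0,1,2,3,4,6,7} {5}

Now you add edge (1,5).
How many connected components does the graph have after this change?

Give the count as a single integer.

Initial component count: 2
Add (1,5): merges two components. Count decreases: 2 -> 1.
New component count: 1

Answer: 1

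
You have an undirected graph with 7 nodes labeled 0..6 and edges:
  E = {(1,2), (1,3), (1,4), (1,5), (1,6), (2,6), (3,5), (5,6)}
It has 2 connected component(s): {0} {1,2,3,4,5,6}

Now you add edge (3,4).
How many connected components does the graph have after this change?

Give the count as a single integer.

Answer: 2

Derivation:
Initial component count: 2
Add (3,4): endpoints already in same component. Count unchanged: 2.
New component count: 2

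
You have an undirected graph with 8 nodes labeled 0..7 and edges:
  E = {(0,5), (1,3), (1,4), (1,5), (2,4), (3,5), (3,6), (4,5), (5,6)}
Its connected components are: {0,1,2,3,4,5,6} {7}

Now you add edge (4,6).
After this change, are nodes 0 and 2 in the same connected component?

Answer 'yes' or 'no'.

Initial components: {0,1,2,3,4,5,6} {7}
Adding edge (4,6): both already in same component {0,1,2,3,4,5,6}. No change.
New components: {0,1,2,3,4,5,6} {7}
Are 0 and 2 in the same component? yes

Answer: yes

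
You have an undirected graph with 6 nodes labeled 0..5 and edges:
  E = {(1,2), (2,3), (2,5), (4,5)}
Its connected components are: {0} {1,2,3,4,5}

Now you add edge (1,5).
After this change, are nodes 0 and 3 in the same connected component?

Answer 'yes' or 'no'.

Answer: no

Derivation:
Initial components: {0} {1,2,3,4,5}
Adding edge (1,5): both already in same component {1,2,3,4,5}. No change.
New components: {0} {1,2,3,4,5}
Are 0 and 3 in the same component? no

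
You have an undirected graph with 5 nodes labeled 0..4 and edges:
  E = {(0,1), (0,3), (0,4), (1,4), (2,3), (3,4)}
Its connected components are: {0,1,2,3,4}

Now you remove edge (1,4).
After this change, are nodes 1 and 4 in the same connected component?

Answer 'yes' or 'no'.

Answer: yes

Derivation:
Initial components: {0,1,2,3,4}
Removing edge (1,4): not a bridge — component count unchanged at 1.
New components: {0,1,2,3,4}
Are 1 and 4 in the same component? yes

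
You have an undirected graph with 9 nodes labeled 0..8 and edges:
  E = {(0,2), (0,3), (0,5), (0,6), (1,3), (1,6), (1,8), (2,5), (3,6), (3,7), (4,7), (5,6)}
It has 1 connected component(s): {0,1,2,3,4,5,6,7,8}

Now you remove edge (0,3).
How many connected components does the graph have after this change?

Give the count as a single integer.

Answer: 1

Derivation:
Initial component count: 1
Remove (0,3): not a bridge. Count unchanged: 1.
  After removal, components: {0,1,2,3,4,5,6,7,8}
New component count: 1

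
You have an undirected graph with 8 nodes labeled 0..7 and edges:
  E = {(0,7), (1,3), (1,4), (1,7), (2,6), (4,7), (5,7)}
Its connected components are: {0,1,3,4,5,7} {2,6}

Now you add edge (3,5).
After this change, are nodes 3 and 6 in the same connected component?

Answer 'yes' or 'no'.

Initial components: {0,1,3,4,5,7} {2,6}
Adding edge (3,5): both already in same component {0,1,3,4,5,7}. No change.
New components: {0,1,3,4,5,7} {2,6}
Are 3 and 6 in the same component? no

Answer: no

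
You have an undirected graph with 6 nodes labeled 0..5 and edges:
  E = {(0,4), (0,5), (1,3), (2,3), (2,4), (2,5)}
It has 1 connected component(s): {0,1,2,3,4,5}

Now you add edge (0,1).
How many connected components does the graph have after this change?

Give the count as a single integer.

Answer: 1

Derivation:
Initial component count: 1
Add (0,1): endpoints already in same component. Count unchanged: 1.
New component count: 1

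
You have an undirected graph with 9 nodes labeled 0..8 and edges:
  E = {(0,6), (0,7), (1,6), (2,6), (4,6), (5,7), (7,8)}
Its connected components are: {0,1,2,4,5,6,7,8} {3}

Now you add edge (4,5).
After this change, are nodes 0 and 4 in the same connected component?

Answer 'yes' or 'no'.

Initial components: {0,1,2,4,5,6,7,8} {3}
Adding edge (4,5): both already in same component {0,1,2,4,5,6,7,8}. No change.
New components: {0,1,2,4,5,6,7,8} {3}
Are 0 and 4 in the same component? yes

Answer: yes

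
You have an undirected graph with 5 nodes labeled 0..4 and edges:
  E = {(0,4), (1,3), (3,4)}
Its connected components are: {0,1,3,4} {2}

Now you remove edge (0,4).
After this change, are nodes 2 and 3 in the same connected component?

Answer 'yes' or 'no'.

Initial components: {0,1,3,4} {2}
Removing edge (0,4): it was a bridge — component count 2 -> 3.
New components: {0} {1,3,4} {2}
Are 2 and 3 in the same component? no

Answer: no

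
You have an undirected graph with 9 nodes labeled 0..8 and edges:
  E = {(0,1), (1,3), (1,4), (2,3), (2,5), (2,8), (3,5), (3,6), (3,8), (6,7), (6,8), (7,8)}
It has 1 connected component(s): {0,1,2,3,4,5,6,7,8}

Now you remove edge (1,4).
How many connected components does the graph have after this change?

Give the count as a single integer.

Initial component count: 1
Remove (1,4): it was a bridge. Count increases: 1 -> 2.
  After removal, components: {0,1,2,3,5,6,7,8} {4}
New component count: 2

Answer: 2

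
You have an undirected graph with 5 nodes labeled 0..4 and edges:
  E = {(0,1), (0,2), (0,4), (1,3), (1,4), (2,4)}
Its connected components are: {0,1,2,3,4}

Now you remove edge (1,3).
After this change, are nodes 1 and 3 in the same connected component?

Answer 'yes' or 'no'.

Answer: no

Derivation:
Initial components: {0,1,2,3,4}
Removing edge (1,3): it was a bridge — component count 1 -> 2.
New components: {0,1,2,4} {3}
Are 1 and 3 in the same component? no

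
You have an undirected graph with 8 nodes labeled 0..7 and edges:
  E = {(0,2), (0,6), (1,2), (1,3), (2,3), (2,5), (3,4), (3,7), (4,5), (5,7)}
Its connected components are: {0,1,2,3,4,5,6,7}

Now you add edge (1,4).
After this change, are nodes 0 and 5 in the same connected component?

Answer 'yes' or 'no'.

Answer: yes

Derivation:
Initial components: {0,1,2,3,4,5,6,7}
Adding edge (1,4): both already in same component {0,1,2,3,4,5,6,7}. No change.
New components: {0,1,2,3,4,5,6,7}
Are 0 and 5 in the same component? yes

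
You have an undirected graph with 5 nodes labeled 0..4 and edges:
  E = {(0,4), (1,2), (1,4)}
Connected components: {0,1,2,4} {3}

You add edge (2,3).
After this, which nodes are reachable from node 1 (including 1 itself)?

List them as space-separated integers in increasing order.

Answer: 0 1 2 3 4

Derivation:
Before: nodes reachable from 1: {0,1,2,4}
Adding (2,3): merges 1's component with another. Reachability grows.
After: nodes reachable from 1: {0,1,2,3,4}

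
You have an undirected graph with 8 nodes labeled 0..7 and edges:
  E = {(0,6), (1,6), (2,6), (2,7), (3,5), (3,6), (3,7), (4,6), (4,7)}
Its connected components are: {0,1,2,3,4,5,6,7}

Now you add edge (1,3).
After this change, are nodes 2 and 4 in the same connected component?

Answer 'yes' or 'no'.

Initial components: {0,1,2,3,4,5,6,7}
Adding edge (1,3): both already in same component {0,1,2,3,4,5,6,7}. No change.
New components: {0,1,2,3,4,5,6,7}
Are 2 and 4 in the same component? yes

Answer: yes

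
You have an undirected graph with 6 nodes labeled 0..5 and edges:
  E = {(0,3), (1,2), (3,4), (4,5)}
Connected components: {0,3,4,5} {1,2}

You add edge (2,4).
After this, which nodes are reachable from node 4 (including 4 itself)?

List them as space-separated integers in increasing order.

Before: nodes reachable from 4: {0,3,4,5}
Adding (2,4): merges 4's component with another. Reachability grows.
After: nodes reachable from 4: {0,1,2,3,4,5}

Answer: 0 1 2 3 4 5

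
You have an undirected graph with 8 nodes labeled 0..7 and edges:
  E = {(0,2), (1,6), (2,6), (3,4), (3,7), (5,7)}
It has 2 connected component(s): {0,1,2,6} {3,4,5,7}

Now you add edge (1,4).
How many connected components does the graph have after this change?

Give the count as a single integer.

Answer: 1

Derivation:
Initial component count: 2
Add (1,4): merges two components. Count decreases: 2 -> 1.
New component count: 1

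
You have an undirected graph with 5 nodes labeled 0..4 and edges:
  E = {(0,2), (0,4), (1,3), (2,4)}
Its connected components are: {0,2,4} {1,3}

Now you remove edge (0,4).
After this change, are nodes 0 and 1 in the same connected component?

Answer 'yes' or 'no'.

Answer: no

Derivation:
Initial components: {0,2,4} {1,3}
Removing edge (0,4): not a bridge — component count unchanged at 2.
New components: {0,2,4} {1,3}
Are 0 and 1 in the same component? no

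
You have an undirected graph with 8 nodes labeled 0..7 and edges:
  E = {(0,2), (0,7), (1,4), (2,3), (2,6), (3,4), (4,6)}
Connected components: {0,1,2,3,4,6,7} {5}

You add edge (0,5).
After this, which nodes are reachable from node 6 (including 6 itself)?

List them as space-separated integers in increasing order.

Answer: 0 1 2 3 4 5 6 7

Derivation:
Before: nodes reachable from 6: {0,1,2,3,4,6,7}
Adding (0,5): merges 6's component with another. Reachability grows.
After: nodes reachable from 6: {0,1,2,3,4,5,6,7}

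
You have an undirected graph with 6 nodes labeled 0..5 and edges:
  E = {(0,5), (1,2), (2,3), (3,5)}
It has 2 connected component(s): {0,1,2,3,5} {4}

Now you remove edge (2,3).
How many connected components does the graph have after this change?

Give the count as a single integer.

Answer: 3

Derivation:
Initial component count: 2
Remove (2,3): it was a bridge. Count increases: 2 -> 3.
  After removal, components: {0,3,5} {1,2} {4}
New component count: 3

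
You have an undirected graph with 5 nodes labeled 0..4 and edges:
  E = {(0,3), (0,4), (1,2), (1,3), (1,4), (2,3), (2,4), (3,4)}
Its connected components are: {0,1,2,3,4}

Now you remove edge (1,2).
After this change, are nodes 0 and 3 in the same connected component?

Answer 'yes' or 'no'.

Answer: yes

Derivation:
Initial components: {0,1,2,3,4}
Removing edge (1,2): not a bridge — component count unchanged at 1.
New components: {0,1,2,3,4}
Are 0 and 3 in the same component? yes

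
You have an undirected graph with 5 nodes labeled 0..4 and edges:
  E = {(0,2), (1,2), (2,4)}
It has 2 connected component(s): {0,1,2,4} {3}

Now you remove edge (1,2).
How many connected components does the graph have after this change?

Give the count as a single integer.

Answer: 3

Derivation:
Initial component count: 2
Remove (1,2): it was a bridge. Count increases: 2 -> 3.
  After removal, components: {0,2,4} {1} {3}
New component count: 3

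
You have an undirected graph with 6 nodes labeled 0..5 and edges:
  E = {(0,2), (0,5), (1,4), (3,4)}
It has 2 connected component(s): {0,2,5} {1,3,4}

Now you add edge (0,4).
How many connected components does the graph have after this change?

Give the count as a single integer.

Answer: 1

Derivation:
Initial component count: 2
Add (0,4): merges two components. Count decreases: 2 -> 1.
New component count: 1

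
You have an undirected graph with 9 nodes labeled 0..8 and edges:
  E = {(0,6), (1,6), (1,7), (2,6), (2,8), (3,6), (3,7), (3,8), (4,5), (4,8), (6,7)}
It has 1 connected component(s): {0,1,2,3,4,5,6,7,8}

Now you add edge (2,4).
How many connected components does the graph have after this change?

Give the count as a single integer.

Initial component count: 1
Add (2,4): endpoints already in same component. Count unchanged: 1.
New component count: 1

Answer: 1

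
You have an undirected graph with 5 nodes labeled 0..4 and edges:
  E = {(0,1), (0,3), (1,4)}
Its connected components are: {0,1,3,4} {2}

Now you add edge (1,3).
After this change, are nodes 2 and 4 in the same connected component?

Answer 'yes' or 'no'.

Initial components: {0,1,3,4} {2}
Adding edge (1,3): both already in same component {0,1,3,4}. No change.
New components: {0,1,3,4} {2}
Are 2 and 4 in the same component? no

Answer: no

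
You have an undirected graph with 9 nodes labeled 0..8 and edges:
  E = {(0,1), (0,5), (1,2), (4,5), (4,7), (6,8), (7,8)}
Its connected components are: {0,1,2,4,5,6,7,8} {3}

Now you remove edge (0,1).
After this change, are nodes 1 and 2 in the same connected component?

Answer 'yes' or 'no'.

Answer: yes

Derivation:
Initial components: {0,1,2,4,5,6,7,8} {3}
Removing edge (0,1): it was a bridge — component count 2 -> 3.
New components: {0,4,5,6,7,8} {1,2} {3}
Are 1 and 2 in the same component? yes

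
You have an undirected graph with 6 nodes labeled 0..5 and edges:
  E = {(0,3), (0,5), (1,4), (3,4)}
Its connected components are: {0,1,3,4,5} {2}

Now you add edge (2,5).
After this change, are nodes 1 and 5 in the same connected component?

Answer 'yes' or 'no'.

Initial components: {0,1,3,4,5} {2}
Adding edge (2,5): merges {2} and {0,1,3,4,5}.
New components: {0,1,2,3,4,5}
Are 1 and 5 in the same component? yes

Answer: yes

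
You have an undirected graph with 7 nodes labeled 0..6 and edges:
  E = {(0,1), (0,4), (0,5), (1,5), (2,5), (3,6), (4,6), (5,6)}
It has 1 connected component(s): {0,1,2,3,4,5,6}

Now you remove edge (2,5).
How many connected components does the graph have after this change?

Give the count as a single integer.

Answer: 2

Derivation:
Initial component count: 1
Remove (2,5): it was a bridge. Count increases: 1 -> 2.
  After removal, components: {0,1,3,4,5,6} {2}
New component count: 2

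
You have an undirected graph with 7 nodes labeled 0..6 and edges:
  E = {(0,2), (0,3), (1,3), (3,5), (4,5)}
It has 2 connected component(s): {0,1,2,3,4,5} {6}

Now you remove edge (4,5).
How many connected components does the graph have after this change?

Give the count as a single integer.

Initial component count: 2
Remove (4,5): it was a bridge. Count increases: 2 -> 3.
  After removal, components: {0,1,2,3,5} {4} {6}
New component count: 3

Answer: 3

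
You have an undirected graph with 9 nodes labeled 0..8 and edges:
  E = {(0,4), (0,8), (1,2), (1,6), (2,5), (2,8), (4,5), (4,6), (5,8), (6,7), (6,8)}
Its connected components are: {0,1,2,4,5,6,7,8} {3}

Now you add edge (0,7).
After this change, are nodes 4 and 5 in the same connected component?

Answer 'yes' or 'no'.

Answer: yes

Derivation:
Initial components: {0,1,2,4,5,6,7,8} {3}
Adding edge (0,7): both already in same component {0,1,2,4,5,6,7,8}. No change.
New components: {0,1,2,4,5,6,7,8} {3}
Are 4 and 5 in the same component? yes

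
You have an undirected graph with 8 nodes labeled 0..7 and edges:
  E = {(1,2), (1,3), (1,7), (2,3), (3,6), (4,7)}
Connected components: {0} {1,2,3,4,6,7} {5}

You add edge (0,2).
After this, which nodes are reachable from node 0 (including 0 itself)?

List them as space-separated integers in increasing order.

Before: nodes reachable from 0: {0}
Adding (0,2): merges 0's component with another. Reachability grows.
After: nodes reachable from 0: {0,1,2,3,4,6,7}

Answer: 0 1 2 3 4 6 7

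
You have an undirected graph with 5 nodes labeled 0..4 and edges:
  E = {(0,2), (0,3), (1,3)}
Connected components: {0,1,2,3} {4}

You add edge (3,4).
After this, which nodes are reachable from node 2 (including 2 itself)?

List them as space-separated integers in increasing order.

Before: nodes reachable from 2: {0,1,2,3}
Adding (3,4): merges 2's component with another. Reachability grows.
After: nodes reachable from 2: {0,1,2,3,4}

Answer: 0 1 2 3 4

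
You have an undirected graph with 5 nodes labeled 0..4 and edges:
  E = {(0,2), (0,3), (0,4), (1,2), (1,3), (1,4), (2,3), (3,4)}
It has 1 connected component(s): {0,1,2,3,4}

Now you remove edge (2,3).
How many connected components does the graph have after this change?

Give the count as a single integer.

Answer: 1

Derivation:
Initial component count: 1
Remove (2,3): not a bridge. Count unchanged: 1.
  After removal, components: {0,1,2,3,4}
New component count: 1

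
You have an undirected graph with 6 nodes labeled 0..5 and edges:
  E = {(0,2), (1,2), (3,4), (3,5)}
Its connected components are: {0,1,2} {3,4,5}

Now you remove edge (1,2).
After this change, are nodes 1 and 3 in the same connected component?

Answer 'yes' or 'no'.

Initial components: {0,1,2} {3,4,5}
Removing edge (1,2): it was a bridge — component count 2 -> 3.
New components: {0,2} {1} {3,4,5}
Are 1 and 3 in the same component? no

Answer: no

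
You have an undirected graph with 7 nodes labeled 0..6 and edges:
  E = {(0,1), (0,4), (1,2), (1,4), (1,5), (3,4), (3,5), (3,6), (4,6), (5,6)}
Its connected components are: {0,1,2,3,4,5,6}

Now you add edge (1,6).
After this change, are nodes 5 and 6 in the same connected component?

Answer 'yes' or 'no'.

Initial components: {0,1,2,3,4,5,6}
Adding edge (1,6): both already in same component {0,1,2,3,4,5,6}. No change.
New components: {0,1,2,3,4,5,6}
Are 5 and 6 in the same component? yes

Answer: yes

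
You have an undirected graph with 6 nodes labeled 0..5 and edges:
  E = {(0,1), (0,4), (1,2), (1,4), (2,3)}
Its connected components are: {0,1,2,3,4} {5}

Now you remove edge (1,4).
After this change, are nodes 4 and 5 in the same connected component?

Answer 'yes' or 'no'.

Initial components: {0,1,2,3,4} {5}
Removing edge (1,4): not a bridge — component count unchanged at 2.
New components: {0,1,2,3,4} {5}
Are 4 and 5 in the same component? no

Answer: no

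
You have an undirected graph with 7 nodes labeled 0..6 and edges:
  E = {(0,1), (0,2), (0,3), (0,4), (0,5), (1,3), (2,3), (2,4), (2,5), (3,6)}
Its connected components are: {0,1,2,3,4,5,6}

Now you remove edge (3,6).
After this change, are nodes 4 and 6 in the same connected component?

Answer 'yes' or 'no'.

Answer: no

Derivation:
Initial components: {0,1,2,3,4,5,6}
Removing edge (3,6): it was a bridge — component count 1 -> 2.
New components: {0,1,2,3,4,5} {6}
Are 4 and 6 in the same component? no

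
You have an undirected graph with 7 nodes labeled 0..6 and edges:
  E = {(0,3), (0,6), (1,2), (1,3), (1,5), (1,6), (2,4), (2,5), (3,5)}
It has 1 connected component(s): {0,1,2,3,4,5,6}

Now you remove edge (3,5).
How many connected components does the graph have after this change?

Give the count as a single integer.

Initial component count: 1
Remove (3,5): not a bridge. Count unchanged: 1.
  After removal, components: {0,1,2,3,4,5,6}
New component count: 1

Answer: 1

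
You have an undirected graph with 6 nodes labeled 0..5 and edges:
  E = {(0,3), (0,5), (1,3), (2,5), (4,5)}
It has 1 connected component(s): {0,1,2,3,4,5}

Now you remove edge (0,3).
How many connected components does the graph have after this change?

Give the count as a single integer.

Initial component count: 1
Remove (0,3): it was a bridge. Count increases: 1 -> 2.
  After removal, components: {0,2,4,5} {1,3}
New component count: 2

Answer: 2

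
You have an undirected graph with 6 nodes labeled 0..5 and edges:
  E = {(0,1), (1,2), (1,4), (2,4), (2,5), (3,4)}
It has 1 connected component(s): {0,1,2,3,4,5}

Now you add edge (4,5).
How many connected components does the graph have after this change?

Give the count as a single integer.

Answer: 1

Derivation:
Initial component count: 1
Add (4,5): endpoints already in same component. Count unchanged: 1.
New component count: 1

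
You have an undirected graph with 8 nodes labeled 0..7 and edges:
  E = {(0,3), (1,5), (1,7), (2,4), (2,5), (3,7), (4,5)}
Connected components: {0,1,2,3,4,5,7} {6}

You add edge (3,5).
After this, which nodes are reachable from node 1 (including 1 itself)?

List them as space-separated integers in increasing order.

Before: nodes reachable from 1: {0,1,2,3,4,5,7}
Adding (3,5): both endpoints already in same component. Reachability from 1 unchanged.
After: nodes reachable from 1: {0,1,2,3,4,5,7}

Answer: 0 1 2 3 4 5 7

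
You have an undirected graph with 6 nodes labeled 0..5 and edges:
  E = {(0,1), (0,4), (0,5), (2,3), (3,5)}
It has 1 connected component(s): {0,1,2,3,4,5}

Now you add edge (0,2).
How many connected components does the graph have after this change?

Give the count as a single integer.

Initial component count: 1
Add (0,2): endpoints already in same component. Count unchanged: 1.
New component count: 1

Answer: 1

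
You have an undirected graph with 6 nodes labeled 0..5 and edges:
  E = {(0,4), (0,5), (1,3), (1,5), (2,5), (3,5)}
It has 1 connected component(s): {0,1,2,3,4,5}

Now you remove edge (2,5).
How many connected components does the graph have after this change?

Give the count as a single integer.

Initial component count: 1
Remove (2,5): it was a bridge. Count increases: 1 -> 2.
  After removal, components: {0,1,3,4,5} {2}
New component count: 2

Answer: 2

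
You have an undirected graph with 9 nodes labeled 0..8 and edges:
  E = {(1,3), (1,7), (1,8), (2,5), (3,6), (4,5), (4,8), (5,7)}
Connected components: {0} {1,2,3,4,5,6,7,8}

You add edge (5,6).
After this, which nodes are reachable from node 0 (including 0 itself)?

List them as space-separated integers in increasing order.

Answer: 0

Derivation:
Before: nodes reachable from 0: {0}
Adding (5,6): both endpoints already in same component. Reachability from 0 unchanged.
After: nodes reachable from 0: {0}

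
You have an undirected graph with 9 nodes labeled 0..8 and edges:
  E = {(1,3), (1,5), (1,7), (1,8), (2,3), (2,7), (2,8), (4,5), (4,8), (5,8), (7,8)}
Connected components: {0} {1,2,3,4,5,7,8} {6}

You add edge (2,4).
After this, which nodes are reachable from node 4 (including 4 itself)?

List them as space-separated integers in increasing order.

Before: nodes reachable from 4: {1,2,3,4,5,7,8}
Adding (2,4): both endpoints already in same component. Reachability from 4 unchanged.
After: nodes reachable from 4: {1,2,3,4,5,7,8}

Answer: 1 2 3 4 5 7 8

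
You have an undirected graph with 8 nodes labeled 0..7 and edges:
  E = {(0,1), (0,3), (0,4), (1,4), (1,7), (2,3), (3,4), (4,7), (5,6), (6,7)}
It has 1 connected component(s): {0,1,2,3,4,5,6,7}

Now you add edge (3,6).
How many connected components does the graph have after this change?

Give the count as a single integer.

Answer: 1

Derivation:
Initial component count: 1
Add (3,6): endpoints already in same component. Count unchanged: 1.
New component count: 1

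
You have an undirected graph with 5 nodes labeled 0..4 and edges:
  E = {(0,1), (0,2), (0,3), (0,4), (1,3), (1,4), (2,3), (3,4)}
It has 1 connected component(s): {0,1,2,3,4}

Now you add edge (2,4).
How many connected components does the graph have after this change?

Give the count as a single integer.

Answer: 1

Derivation:
Initial component count: 1
Add (2,4): endpoints already in same component. Count unchanged: 1.
New component count: 1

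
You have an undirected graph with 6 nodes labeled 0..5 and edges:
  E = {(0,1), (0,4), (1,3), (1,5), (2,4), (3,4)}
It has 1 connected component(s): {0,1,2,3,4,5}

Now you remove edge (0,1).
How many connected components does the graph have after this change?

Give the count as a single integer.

Answer: 1

Derivation:
Initial component count: 1
Remove (0,1): not a bridge. Count unchanged: 1.
  After removal, components: {0,1,2,3,4,5}
New component count: 1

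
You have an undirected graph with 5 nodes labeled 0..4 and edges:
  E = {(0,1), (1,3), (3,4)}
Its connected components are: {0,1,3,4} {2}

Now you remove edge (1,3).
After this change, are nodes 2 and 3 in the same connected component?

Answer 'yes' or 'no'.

Initial components: {0,1,3,4} {2}
Removing edge (1,3): it was a bridge — component count 2 -> 3.
New components: {0,1} {2} {3,4}
Are 2 and 3 in the same component? no

Answer: no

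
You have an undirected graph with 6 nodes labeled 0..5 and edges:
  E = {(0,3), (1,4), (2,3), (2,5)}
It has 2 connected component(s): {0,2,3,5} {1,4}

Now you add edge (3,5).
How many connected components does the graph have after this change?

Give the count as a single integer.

Answer: 2

Derivation:
Initial component count: 2
Add (3,5): endpoints already in same component. Count unchanged: 2.
New component count: 2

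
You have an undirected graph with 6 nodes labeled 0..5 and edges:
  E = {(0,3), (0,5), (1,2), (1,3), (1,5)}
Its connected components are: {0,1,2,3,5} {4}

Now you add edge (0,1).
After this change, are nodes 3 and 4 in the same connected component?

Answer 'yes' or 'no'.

Initial components: {0,1,2,3,5} {4}
Adding edge (0,1): both already in same component {0,1,2,3,5}. No change.
New components: {0,1,2,3,5} {4}
Are 3 and 4 in the same component? no

Answer: no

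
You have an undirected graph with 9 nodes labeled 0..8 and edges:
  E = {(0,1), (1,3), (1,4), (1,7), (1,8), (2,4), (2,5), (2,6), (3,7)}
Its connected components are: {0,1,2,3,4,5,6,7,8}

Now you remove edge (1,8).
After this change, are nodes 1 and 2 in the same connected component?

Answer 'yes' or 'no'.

Answer: yes

Derivation:
Initial components: {0,1,2,3,4,5,6,7,8}
Removing edge (1,8): it was a bridge — component count 1 -> 2.
New components: {0,1,2,3,4,5,6,7} {8}
Are 1 and 2 in the same component? yes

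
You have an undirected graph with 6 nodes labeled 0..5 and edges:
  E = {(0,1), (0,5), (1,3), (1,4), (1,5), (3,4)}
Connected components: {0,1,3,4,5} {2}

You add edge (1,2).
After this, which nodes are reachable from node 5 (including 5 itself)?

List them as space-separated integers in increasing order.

Before: nodes reachable from 5: {0,1,3,4,5}
Adding (1,2): merges 5's component with another. Reachability grows.
After: nodes reachable from 5: {0,1,2,3,4,5}

Answer: 0 1 2 3 4 5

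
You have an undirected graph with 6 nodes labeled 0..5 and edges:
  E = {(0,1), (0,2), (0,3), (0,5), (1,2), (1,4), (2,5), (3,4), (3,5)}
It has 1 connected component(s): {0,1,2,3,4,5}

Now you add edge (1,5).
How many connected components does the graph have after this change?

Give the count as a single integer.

Answer: 1

Derivation:
Initial component count: 1
Add (1,5): endpoints already in same component. Count unchanged: 1.
New component count: 1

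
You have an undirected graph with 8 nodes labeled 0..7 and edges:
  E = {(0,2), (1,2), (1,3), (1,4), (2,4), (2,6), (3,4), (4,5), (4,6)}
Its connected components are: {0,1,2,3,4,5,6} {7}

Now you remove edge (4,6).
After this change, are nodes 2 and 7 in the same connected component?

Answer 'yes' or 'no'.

Initial components: {0,1,2,3,4,5,6} {7}
Removing edge (4,6): not a bridge — component count unchanged at 2.
New components: {0,1,2,3,4,5,6} {7}
Are 2 and 7 in the same component? no

Answer: no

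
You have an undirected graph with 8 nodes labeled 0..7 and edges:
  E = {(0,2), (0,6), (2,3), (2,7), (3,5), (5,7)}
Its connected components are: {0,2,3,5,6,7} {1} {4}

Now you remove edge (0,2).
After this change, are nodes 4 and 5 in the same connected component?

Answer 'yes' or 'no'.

Answer: no

Derivation:
Initial components: {0,2,3,5,6,7} {1} {4}
Removing edge (0,2): it was a bridge — component count 3 -> 4.
New components: {0,6} {1} {2,3,5,7} {4}
Are 4 and 5 in the same component? no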